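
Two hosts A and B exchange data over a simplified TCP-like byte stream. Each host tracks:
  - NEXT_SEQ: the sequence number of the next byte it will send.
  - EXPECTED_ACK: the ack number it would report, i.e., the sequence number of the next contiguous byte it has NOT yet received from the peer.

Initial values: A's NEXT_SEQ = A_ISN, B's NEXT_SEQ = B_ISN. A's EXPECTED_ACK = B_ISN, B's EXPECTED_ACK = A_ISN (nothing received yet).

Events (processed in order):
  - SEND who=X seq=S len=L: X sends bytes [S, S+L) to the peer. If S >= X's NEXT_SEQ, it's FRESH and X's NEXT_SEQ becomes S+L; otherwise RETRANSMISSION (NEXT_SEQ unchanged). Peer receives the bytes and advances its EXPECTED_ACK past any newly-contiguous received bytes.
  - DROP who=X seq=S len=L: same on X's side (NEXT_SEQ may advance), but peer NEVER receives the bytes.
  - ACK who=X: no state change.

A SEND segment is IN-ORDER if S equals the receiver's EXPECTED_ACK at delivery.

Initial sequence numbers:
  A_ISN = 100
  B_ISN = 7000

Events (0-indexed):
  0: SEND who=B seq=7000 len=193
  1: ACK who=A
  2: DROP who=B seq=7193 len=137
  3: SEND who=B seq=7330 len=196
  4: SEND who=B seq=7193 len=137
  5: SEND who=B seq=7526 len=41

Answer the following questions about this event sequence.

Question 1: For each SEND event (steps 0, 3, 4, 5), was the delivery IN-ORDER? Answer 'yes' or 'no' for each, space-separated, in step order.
Step 0: SEND seq=7000 -> in-order
Step 3: SEND seq=7330 -> out-of-order
Step 4: SEND seq=7193 -> in-order
Step 5: SEND seq=7526 -> in-order

Answer: yes no yes yes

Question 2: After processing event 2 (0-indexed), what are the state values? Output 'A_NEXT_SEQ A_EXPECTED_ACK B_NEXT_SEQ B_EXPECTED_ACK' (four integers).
After event 0: A_seq=100 A_ack=7193 B_seq=7193 B_ack=100
After event 1: A_seq=100 A_ack=7193 B_seq=7193 B_ack=100
After event 2: A_seq=100 A_ack=7193 B_seq=7330 B_ack=100

100 7193 7330 100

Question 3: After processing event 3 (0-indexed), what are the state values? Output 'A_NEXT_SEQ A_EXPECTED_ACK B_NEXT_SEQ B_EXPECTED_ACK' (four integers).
After event 0: A_seq=100 A_ack=7193 B_seq=7193 B_ack=100
After event 1: A_seq=100 A_ack=7193 B_seq=7193 B_ack=100
After event 2: A_seq=100 A_ack=7193 B_seq=7330 B_ack=100
After event 3: A_seq=100 A_ack=7193 B_seq=7526 B_ack=100

100 7193 7526 100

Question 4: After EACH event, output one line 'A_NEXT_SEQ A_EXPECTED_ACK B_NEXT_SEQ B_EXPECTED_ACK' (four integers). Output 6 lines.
100 7193 7193 100
100 7193 7193 100
100 7193 7330 100
100 7193 7526 100
100 7526 7526 100
100 7567 7567 100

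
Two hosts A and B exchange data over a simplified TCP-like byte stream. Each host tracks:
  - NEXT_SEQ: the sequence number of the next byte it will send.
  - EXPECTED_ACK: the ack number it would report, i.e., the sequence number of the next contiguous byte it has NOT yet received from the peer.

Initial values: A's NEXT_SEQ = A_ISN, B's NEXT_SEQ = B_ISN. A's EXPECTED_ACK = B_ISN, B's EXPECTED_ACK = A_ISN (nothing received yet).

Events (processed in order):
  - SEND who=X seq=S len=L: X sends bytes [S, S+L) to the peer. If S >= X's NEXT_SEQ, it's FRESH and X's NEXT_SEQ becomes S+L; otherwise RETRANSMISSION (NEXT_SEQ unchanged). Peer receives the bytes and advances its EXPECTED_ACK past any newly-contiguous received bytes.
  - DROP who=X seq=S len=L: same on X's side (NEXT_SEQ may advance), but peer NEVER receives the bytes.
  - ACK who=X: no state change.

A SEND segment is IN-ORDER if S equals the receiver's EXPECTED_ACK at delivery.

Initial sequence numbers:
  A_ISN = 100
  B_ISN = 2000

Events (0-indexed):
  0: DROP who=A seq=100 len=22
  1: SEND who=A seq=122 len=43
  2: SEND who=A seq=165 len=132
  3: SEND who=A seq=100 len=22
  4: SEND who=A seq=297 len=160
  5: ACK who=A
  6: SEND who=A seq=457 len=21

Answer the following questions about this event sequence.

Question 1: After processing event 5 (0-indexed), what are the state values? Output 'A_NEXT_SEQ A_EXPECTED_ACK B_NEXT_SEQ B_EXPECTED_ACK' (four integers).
After event 0: A_seq=122 A_ack=2000 B_seq=2000 B_ack=100
After event 1: A_seq=165 A_ack=2000 B_seq=2000 B_ack=100
After event 2: A_seq=297 A_ack=2000 B_seq=2000 B_ack=100
After event 3: A_seq=297 A_ack=2000 B_seq=2000 B_ack=297
After event 4: A_seq=457 A_ack=2000 B_seq=2000 B_ack=457
After event 5: A_seq=457 A_ack=2000 B_seq=2000 B_ack=457

457 2000 2000 457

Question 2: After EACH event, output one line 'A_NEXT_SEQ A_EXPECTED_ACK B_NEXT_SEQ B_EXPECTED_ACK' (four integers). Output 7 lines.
122 2000 2000 100
165 2000 2000 100
297 2000 2000 100
297 2000 2000 297
457 2000 2000 457
457 2000 2000 457
478 2000 2000 478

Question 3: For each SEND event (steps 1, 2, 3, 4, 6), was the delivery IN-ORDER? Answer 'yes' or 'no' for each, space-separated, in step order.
Answer: no no yes yes yes

Derivation:
Step 1: SEND seq=122 -> out-of-order
Step 2: SEND seq=165 -> out-of-order
Step 3: SEND seq=100 -> in-order
Step 4: SEND seq=297 -> in-order
Step 6: SEND seq=457 -> in-order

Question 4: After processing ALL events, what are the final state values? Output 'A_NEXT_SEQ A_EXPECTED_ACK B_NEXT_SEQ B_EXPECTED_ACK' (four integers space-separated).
After event 0: A_seq=122 A_ack=2000 B_seq=2000 B_ack=100
After event 1: A_seq=165 A_ack=2000 B_seq=2000 B_ack=100
After event 2: A_seq=297 A_ack=2000 B_seq=2000 B_ack=100
After event 3: A_seq=297 A_ack=2000 B_seq=2000 B_ack=297
After event 4: A_seq=457 A_ack=2000 B_seq=2000 B_ack=457
After event 5: A_seq=457 A_ack=2000 B_seq=2000 B_ack=457
After event 6: A_seq=478 A_ack=2000 B_seq=2000 B_ack=478

Answer: 478 2000 2000 478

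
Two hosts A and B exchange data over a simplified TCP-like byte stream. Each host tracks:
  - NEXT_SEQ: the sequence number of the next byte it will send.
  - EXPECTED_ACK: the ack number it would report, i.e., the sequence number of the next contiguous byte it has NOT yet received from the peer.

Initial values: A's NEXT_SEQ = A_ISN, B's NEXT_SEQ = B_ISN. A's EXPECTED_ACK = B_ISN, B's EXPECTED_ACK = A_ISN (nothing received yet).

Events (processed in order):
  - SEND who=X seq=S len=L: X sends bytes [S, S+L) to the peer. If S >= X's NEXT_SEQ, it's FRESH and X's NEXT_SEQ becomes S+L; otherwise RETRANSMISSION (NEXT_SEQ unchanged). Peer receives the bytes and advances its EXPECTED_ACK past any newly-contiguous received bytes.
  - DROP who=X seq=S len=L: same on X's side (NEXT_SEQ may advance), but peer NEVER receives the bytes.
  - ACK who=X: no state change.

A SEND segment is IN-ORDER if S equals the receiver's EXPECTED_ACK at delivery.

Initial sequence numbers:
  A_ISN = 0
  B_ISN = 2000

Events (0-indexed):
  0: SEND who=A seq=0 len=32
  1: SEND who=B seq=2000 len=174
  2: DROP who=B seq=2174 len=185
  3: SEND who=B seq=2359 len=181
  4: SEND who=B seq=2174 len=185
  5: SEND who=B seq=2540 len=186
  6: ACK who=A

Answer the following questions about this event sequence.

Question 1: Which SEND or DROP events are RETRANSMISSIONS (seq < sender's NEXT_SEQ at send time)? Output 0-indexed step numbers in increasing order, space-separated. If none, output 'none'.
Answer: 4

Derivation:
Step 0: SEND seq=0 -> fresh
Step 1: SEND seq=2000 -> fresh
Step 2: DROP seq=2174 -> fresh
Step 3: SEND seq=2359 -> fresh
Step 4: SEND seq=2174 -> retransmit
Step 5: SEND seq=2540 -> fresh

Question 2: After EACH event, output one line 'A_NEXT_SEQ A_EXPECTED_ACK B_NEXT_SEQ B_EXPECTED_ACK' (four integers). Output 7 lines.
32 2000 2000 32
32 2174 2174 32
32 2174 2359 32
32 2174 2540 32
32 2540 2540 32
32 2726 2726 32
32 2726 2726 32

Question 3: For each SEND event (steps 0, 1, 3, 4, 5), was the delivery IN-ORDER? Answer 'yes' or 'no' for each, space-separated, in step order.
Answer: yes yes no yes yes

Derivation:
Step 0: SEND seq=0 -> in-order
Step 1: SEND seq=2000 -> in-order
Step 3: SEND seq=2359 -> out-of-order
Step 4: SEND seq=2174 -> in-order
Step 5: SEND seq=2540 -> in-order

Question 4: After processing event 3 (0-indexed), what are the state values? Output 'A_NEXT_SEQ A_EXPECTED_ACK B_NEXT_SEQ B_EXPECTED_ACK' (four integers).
After event 0: A_seq=32 A_ack=2000 B_seq=2000 B_ack=32
After event 1: A_seq=32 A_ack=2174 B_seq=2174 B_ack=32
After event 2: A_seq=32 A_ack=2174 B_seq=2359 B_ack=32
After event 3: A_seq=32 A_ack=2174 B_seq=2540 B_ack=32

32 2174 2540 32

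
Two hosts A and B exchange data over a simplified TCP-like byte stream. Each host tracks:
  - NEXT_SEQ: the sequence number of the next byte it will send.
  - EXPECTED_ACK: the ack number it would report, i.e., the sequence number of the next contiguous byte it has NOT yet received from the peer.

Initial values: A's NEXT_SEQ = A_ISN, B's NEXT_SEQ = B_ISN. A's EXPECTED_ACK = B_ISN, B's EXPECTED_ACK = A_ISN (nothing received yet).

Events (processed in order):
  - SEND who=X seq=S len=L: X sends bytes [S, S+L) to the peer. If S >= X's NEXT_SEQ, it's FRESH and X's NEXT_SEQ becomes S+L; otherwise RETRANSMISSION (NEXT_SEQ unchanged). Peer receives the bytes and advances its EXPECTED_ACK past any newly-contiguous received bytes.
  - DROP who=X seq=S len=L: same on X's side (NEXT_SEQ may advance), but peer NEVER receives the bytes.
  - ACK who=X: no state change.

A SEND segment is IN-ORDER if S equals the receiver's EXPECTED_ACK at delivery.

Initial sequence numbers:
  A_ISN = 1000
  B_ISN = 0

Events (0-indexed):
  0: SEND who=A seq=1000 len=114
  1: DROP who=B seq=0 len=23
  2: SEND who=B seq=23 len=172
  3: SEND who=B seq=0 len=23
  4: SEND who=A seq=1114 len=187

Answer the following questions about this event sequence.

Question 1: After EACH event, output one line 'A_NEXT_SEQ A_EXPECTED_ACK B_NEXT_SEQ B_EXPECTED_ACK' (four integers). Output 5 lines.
1114 0 0 1114
1114 0 23 1114
1114 0 195 1114
1114 195 195 1114
1301 195 195 1301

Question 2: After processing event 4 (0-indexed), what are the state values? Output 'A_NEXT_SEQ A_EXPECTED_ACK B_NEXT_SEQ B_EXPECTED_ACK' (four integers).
After event 0: A_seq=1114 A_ack=0 B_seq=0 B_ack=1114
After event 1: A_seq=1114 A_ack=0 B_seq=23 B_ack=1114
After event 2: A_seq=1114 A_ack=0 B_seq=195 B_ack=1114
After event 3: A_seq=1114 A_ack=195 B_seq=195 B_ack=1114
After event 4: A_seq=1301 A_ack=195 B_seq=195 B_ack=1301

1301 195 195 1301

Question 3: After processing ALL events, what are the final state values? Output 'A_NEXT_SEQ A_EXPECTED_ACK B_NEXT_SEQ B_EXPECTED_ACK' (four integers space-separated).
Answer: 1301 195 195 1301

Derivation:
After event 0: A_seq=1114 A_ack=0 B_seq=0 B_ack=1114
After event 1: A_seq=1114 A_ack=0 B_seq=23 B_ack=1114
After event 2: A_seq=1114 A_ack=0 B_seq=195 B_ack=1114
After event 3: A_seq=1114 A_ack=195 B_seq=195 B_ack=1114
After event 4: A_seq=1301 A_ack=195 B_seq=195 B_ack=1301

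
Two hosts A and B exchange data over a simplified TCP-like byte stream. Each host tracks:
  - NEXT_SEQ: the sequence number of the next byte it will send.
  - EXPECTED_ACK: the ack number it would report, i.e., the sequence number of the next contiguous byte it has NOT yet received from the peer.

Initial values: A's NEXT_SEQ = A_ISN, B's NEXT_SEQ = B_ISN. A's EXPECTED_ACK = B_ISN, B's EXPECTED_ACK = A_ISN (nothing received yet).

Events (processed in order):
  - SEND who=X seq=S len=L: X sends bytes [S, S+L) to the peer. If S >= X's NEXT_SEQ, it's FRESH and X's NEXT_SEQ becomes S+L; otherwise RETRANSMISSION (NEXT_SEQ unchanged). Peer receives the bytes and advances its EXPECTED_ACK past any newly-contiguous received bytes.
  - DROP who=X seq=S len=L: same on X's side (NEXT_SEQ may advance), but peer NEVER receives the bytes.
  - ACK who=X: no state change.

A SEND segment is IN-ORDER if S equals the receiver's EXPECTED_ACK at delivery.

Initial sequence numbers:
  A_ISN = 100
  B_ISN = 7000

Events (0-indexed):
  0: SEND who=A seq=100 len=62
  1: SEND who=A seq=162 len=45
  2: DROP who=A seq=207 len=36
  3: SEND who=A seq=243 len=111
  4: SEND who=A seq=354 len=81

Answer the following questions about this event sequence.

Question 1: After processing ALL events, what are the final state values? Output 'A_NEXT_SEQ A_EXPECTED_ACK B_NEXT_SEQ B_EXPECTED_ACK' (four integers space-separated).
Answer: 435 7000 7000 207

Derivation:
After event 0: A_seq=162 A_ack=7000 B_seq=7000 B_ack=162
After event 1: A_seq=207 A_ack=7000 B_seq=7000 B_ack=207
After event 2: A_seq=243 A_ack=7000 B_seq=7000 B_ack=207
After event 3: A_seq=354 A_ack=7000 B_seq=7000 B_ack=207
After event 4: A_seq=435 A_ack=7000 B_seq=7000 B_ack=207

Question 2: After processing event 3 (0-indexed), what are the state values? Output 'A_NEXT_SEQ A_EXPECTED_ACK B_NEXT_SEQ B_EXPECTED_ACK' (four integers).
After event 0: A_seq=162 A_ack=7000 B_seq=7000 B_ack=162
After event 1: A_seq=207 A_ack=7000 B_seq=7000 B_ack=207
After event 2: A_seq=243 A_ack=7000 B_seq=7000 B_ack=207
After event 3: A_seq=354 A_ack=7000 B_seq=7000 B_ack=207

354 7000 7000 207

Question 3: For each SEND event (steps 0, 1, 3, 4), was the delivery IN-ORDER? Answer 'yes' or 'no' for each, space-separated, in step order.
Answer: yes yes no no

Derivation:
Step 0: SEND seq=100 -> in-order
Step 1: SEND seq=162 -> in-order
Step 3: SEND seq=243 -> out-of-order
Step 4: SEND seq=354 -> out-of-order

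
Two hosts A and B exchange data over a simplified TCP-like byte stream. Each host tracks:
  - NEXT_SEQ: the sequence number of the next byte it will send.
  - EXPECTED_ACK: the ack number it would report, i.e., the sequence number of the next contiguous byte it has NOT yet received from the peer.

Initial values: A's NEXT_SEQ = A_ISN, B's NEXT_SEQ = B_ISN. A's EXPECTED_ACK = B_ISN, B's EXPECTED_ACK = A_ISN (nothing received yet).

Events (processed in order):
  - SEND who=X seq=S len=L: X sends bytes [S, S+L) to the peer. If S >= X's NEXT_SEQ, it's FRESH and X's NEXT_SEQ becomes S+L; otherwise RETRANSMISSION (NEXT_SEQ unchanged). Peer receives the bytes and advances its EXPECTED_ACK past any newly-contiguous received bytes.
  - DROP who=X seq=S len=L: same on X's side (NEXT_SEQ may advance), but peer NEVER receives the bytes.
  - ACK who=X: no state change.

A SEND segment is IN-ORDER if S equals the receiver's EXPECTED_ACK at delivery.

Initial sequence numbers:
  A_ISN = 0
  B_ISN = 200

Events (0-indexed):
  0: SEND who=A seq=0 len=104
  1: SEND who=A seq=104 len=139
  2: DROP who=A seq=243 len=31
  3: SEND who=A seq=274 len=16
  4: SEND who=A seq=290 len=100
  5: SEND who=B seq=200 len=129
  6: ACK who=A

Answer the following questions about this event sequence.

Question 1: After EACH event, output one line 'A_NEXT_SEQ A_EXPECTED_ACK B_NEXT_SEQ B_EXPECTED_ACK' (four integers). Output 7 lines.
104 200 200 104
243 200 200 243
274 200 200 243
290 200 200 243
390 200 200 243
390 329 329 243
390 329 329 243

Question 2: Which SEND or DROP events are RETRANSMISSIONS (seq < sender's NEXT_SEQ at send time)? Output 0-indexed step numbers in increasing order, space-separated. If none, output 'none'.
Step 0: SEND seq=0 -> fresh
Step 1: SEND seq=104 -> fresh
Step 2: DROP seq=243 -> fresh
Step 3: SEND seq=274 -> fresh
Step 4: SEND seq=290 -> fresh
Step 5: SEND seq=200 -> fresh

Answer: none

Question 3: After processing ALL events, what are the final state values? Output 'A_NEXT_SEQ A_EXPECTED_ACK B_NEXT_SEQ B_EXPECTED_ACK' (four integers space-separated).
After event 0: A_seq=104 A_ack=200 B_seq=200 B_ack=104
After event 1: A_seq=243 A_ack=200 B_seq=200 B_ack=243
After event 2: A_seq=274 A_ack=200 B_seq=200 B_ack=243
After event 3: A_seq=290 A_ack=200 B_seq=200 B_ack=243
After event 4: A_seq=390 A_ack=200 B_seq=200 B_ack=243
After event 5: A_seq=390 A_ack=329 B_seq=329 B_ack=243
After event 6: A_seq=390 A_ack=329 B_seq=329 B_ack=243

Answer: 390 329 329 243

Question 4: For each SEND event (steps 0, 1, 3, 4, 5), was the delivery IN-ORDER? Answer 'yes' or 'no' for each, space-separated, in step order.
Answer: yes yes no no yes

Derivation:
Step 0: SEND seq=0 -> in-order
Step 1: SEND seq=104 -> in-order
Step 3: SEND seq=274 -> out-of-order
Step 4: SEND seq=290 -> out-of-order
Step 5: SEND seq=200 -> in-order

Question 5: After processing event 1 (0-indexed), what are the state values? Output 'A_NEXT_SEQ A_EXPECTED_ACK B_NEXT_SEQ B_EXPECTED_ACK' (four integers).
After event 0: A_seq=104 A_ack=200 B_seq=200 B_ack=104
After event 1: A_seq=243 A_ack=200 B_seq=200 B_ack=243

243 200 200 243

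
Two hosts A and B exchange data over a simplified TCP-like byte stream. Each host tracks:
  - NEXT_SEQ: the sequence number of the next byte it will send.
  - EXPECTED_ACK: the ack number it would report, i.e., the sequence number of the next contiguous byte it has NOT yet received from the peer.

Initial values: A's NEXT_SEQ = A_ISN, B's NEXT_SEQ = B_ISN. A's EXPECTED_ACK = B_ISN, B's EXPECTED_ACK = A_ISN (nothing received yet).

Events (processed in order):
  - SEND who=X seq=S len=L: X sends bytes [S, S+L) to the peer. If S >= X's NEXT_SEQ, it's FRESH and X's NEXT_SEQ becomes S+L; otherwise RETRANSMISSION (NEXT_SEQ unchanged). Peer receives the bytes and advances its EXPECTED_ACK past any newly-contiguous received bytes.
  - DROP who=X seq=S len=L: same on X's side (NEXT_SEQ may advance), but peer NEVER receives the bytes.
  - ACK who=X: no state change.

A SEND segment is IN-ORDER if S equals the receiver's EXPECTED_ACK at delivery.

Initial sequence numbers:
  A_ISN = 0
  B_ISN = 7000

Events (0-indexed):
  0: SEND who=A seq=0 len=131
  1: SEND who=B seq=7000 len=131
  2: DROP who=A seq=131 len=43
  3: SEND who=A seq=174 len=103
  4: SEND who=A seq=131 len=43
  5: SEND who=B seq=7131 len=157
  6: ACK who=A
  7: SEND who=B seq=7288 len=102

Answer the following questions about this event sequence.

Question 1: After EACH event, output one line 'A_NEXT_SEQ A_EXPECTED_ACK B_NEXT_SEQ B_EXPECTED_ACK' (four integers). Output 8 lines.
131 7000 7000 131
131 7131 7131 131
174 7131 7131 131
277 7131 7131 131
277 7131 7131 277
277 7288 7288 277
277 7288 7288 277
277 7390 7390 277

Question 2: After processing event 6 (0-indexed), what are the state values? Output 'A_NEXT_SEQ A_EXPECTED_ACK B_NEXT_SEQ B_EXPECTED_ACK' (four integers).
After event 0: A_seq=131 A_ack=7000 B_seq=7000 B_ack=131
After event 1: A_seq=131 A_ack=7131 B_seq=7131 B_ack=131
After event 2: A_seq=174 A_ack=7131 B_seq=7131 B_ack=131
After event 3: A_seq=277 A_ack=7131 B_seq=7131 B_ack=131
After event 4: A_seq=277 A_ack=7131 B_seq=7131 B_ack=277
After event 5: A_seq=277 A_ack=7288 B_seq=7288 B_ack=277
After event 6: A_seq=277 A_ack=7288 B_seq=7288 B_ack=277

277 7288 7288 277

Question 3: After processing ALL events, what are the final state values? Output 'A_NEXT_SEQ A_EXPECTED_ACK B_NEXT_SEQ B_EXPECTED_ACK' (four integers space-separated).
Answer: 277 7390 7390 277

Derivation:
After event 0: A_seq=131 A_ack=7000 B_seq=7000 B_ack=131
After event 1: A_seq=131 A_ack=7131 B_seq=7131 B_ack=131
After event 2: A_seq=174 A_ack=7131 B_seq=7131 B_ack=131
After event 3: A_seq=277 A_ack=7131 B_seq=7131 B_ack=131
After event 4: A_seq=277 A_ack=7131 B_seq=7131 B_ack=277
After event 5: A_seq=277 A_ack=7288 B_seq=7288 B_ack=277
After event 6: A_seq=277 A_ack=7288 B_seq=7288 B_ack=277
After event 7: A_seq=277 A_ack=7390 B_seq=7390 B_ack=277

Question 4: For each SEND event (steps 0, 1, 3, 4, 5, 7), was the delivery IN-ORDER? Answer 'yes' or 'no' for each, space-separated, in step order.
Step 0: SEND seq=0 -> in-order
Step 1: SEND seq=7000 -> in-order
Step 3: SEND seq=174 -> out-of-order
Step 4: SEND seq=131 -> in-order
Step 5: SEND seq=7131 -> in-order
Step 7: SEND seq=7288 -> in-order

Answer: yes yes no yes yes yes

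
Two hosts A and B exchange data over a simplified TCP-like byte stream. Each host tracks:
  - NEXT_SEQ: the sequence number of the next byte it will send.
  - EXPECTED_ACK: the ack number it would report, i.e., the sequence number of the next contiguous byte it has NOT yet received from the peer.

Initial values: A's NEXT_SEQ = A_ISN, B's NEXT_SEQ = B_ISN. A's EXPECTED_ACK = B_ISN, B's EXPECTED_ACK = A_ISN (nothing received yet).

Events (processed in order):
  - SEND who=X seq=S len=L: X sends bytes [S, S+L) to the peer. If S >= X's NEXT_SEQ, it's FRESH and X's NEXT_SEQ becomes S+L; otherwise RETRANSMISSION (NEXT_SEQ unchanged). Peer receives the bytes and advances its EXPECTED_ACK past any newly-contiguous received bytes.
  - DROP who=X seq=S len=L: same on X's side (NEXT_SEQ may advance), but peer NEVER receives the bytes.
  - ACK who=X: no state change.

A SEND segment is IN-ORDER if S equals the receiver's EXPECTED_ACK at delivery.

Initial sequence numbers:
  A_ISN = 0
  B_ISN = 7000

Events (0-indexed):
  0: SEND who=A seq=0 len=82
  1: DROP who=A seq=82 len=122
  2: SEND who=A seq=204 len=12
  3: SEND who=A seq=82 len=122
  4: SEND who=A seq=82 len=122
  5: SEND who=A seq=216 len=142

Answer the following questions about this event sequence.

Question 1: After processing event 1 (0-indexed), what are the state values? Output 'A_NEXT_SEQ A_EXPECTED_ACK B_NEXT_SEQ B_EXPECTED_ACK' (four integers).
After event 0: A_seq=82 A_ack=7000 B_seq=7000 B_ack=82
After event 1: A_seq=204 A_ack=7000 B_seq=7000 B_ack=82

204 7000 7000 82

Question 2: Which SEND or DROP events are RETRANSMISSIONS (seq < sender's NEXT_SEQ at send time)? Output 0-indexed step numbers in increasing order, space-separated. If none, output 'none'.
Step 0: SEND seq=0 -> fresh
Step 1: DROP seq=82 -> fresh
Step 2: SEND seq=204 -> fresh
Step 3: SEND seq=82 -> retransmit
Step 4: SEND seq=82 -> retransmit
Step 5: SEND seq=216 -> fresh

Answer: 3 4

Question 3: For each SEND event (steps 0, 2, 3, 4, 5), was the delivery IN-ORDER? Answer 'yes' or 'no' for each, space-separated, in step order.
Step 0: SEND seq=0 -> in-order
Step 2: SEND seq=204 -> out-of-order
Step 3: SEND seq=82 -> in-order
Step 4: SEND seq=82 -> out-of-order
Step 5: SEND seq=216 -> in-order

Answer: yes no yes no yes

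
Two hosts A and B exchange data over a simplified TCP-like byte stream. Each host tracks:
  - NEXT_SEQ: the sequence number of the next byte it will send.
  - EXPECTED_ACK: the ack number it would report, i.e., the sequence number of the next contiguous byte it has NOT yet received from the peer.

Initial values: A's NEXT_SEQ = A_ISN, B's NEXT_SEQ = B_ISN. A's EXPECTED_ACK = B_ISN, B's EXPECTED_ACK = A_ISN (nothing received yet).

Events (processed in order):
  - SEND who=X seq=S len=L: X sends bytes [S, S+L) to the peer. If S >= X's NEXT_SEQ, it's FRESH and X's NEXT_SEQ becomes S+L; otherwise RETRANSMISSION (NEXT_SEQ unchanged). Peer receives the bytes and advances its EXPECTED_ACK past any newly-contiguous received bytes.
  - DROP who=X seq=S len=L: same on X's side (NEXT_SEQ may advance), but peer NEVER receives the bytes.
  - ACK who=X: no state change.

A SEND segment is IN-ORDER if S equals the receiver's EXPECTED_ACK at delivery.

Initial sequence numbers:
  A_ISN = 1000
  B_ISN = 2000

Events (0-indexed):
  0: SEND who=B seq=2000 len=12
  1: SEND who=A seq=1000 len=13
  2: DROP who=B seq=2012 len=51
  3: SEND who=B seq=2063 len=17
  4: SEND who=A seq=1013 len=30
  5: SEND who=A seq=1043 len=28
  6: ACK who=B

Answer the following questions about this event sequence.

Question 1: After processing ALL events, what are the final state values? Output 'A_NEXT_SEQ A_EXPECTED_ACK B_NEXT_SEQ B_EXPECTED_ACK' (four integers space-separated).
Answer: 1071 2012 2080 1071

Derivation:
After event 0: A_seq=1000 A_ack=2012 B_seq=2012 B_ack=1000
After event 1: A_seq=1013 A_ack=2012 B_seq=2012 B_ack=1013
After event 2: A_seq=1013 A_ack=2012 B_seq=2063 B_ack=1013
After event 3: A_seq=1013 A_ack=2012 B_seq=2080 B_ack=1013
After event 4: A_seq=1043 A_ack=2012 B_seq=2080 B_ack=1043
After event 5: A_seq=1071 A_ack=2012 B_seq=2080 B_ack=1071
After event 6: A_seq=1071 A_ack=2012 B_seq=2080 B_ack=1071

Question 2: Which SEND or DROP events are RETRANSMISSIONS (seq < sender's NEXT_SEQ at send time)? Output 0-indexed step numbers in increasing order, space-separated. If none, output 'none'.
Step 0: SEND seq=2000 -> fresh
Step 1: SEND seq=1000 -> fresh
Step 2: DROP seq=2012 -> fresh
Step 3: SEND seq=2063 -> fresh
Step 4: SEND seq=1013 -> fresh
Step 5: SEND seq=1043 -> fresh

Answer: none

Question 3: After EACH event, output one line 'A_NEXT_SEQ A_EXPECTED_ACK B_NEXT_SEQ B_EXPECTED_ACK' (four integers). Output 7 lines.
1000 2012 2012 1000
1013 2012 2012 1013
1013 2012 2063 1013
1013 2012 2080 1013
1043 2012 2080 1043
1071 2012 2080 1071
1071 2012 2080 1071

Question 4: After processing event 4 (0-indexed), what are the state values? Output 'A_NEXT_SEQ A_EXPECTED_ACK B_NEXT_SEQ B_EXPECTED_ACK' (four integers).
After event 0: A_seq=1000 A_ack=2012 B_seq=2012 B_ack=1000
After event 1: A_seq=1013 A_ack=2012 B_seq=2012 B_ack=1013
After event 2: A_seq=1013 A_ack=2012 B_seq=2063 B_ack=1013
After event 3: A_seq=1013 A_ack=2012 B_seq=2080 B_ack=1013
After event 4: A_seq=1043 A_ack=2012 B_seq=2080 B_ack=1043

1043 2012 2080 1043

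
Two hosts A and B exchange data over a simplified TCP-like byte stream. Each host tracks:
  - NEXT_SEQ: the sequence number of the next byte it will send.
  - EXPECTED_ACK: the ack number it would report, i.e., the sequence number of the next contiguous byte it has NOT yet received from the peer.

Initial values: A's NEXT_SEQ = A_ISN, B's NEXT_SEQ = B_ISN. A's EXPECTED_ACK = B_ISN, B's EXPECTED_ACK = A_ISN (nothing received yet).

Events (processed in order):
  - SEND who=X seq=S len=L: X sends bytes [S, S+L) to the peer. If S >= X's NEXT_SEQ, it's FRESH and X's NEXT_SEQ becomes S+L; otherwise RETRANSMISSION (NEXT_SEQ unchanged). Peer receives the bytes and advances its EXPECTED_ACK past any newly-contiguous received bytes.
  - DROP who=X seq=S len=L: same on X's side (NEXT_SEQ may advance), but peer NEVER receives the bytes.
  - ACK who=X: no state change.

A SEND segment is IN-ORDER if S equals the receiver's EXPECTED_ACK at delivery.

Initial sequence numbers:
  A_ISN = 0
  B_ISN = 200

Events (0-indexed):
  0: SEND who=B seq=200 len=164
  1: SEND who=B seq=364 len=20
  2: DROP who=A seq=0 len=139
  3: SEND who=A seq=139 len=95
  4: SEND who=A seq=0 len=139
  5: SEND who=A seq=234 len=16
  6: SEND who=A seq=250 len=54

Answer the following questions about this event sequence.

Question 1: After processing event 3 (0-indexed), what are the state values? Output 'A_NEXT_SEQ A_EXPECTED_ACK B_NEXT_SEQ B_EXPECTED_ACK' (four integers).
After event 0: A_seq=0 A_ack=364 B_seq=364 B_ack=0
After event 1: A_seq=0 A_ack=384 B_seq=384 B_ack=0
After event 2: A_seq=139 A_ack=384 B_seq=384 B_ack=0
After event 3: A_seq=234 A_ack=384 B_seq=384 B_ack=0

234 384 384 0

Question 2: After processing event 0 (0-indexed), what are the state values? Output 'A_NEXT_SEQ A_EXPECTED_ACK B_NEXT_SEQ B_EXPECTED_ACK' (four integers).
After event 0: A_seq=0 A_ack=364 B_seq=364 B_ack=0

0 364 364 0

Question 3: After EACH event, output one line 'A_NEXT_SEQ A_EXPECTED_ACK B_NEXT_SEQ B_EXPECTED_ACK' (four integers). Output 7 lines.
0 364 364 0
0 384 384 0
139 384 384 0
234 384 384 0
234 384 384 234
250 384 384 250
304 384 384 304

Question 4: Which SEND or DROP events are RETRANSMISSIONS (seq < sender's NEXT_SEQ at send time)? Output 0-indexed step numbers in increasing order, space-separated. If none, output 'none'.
Answer: 4

Derivation:
Step 0: SEND seq=200 -> fresh
Step 1: SEND seq=364 -> fresh
Step 2: DROP seq=0 -> fresh
Step 3: SEND seq=139 -> fresh
Step 4: SEND seq=0 -> retransmit
Step 5: SEND seq=234 -> fresh
Step 6: SEND seq=250 -> fresh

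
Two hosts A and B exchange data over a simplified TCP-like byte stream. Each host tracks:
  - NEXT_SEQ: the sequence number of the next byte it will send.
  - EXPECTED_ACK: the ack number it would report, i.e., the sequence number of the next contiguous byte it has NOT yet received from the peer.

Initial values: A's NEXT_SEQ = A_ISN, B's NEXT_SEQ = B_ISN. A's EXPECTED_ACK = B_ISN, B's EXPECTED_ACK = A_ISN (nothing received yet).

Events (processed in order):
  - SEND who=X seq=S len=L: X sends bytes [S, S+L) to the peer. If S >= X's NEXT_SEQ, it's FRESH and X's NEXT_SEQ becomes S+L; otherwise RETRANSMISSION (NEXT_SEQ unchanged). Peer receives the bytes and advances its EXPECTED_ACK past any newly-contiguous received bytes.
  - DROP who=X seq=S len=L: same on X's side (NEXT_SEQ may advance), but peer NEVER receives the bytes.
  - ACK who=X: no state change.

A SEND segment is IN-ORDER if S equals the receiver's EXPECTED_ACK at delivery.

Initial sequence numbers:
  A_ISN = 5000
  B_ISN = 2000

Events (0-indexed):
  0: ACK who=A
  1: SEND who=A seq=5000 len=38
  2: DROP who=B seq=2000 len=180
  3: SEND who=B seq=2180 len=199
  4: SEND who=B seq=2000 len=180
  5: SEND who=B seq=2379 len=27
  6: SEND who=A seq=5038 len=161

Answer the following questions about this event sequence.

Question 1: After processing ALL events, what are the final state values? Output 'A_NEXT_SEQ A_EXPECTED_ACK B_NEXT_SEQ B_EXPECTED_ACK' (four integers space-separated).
Answer: 5199 2406 2406 5199

Derivation:
After event 0: A_seq=5000 A_ack=2000 B_seq=2000 B_ack=5000
After event 1: A_seq=5038 A_ack=2000 B_seq=2000 B_ack=5038
After event 2: A_seq=5038 A_ack=2000 B_seq=2180 B_ack=5038
After event 3: A_seq=5038 A_ack=2000 B_seq=2379 B_ack=5038
After event 4: A_seq=5038 A_ack=2379 B_seq=2379 B_ack=5038
After event 5: A_seq=5038 A_ack=2406 B_seq=2406 B_ack=5038
After event 6: A_seq=5199 A_ack=2406 B_seq=2406 B_ack=5199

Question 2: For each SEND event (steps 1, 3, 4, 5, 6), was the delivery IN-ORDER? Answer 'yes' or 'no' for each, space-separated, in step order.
Answer: yes no yes yes yes

Derivation:
Step 1: SEND seq=5000 -> in-order
Step 3: SEND seq=2180 -> out-of-order
Step 4: SEND seq=2000 -> in-order
Step 5: SEND seq=2379 -> in-order
Step 6: SEND seq=5038 -> in-order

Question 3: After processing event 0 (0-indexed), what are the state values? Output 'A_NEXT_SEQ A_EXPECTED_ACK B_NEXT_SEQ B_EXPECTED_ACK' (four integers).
After event 0: A_seq=5000 A_ack=2000 B_seq=2000 B_ack=5000

5000 2000 2000 5000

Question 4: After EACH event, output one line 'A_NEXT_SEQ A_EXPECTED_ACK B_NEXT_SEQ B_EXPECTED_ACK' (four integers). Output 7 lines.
5000 2000 2000 5000
5038 2000 2000 5038
5038 2000 2180 5038
5038 2000 2379 5038
5038 2379 2379 5038
5038 2406 2406 5038
5199 2406 2406 5199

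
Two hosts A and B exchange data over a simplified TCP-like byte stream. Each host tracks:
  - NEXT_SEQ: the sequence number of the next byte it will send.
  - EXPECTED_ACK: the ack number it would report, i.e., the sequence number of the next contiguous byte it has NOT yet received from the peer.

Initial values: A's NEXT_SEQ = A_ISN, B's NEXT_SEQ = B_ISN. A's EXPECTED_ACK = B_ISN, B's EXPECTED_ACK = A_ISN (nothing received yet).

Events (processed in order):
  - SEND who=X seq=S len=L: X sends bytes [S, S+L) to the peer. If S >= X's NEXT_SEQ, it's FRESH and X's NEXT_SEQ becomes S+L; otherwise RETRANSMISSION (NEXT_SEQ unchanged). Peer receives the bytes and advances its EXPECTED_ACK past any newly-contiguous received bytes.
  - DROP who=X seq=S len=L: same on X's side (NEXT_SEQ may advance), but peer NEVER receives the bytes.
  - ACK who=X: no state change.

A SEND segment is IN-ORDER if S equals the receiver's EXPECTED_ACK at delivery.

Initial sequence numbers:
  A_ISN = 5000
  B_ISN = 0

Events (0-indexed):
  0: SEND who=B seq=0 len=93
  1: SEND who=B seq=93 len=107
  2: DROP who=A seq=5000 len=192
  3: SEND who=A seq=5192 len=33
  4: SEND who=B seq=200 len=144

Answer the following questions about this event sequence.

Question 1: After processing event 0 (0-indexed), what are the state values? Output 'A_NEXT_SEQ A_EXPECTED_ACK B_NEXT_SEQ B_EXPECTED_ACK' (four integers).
After event 0: A_seq=5000 A_ack=93 B_seq=93 B_ack=5000

5000 93 93 5000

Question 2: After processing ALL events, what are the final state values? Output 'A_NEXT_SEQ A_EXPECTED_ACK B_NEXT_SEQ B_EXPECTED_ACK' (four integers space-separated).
Answer: 5225 344 344 5000

Derivation:
After event 0: A_seq=5000 A_ack=93 B_seq=93 B_ack=5000
After event 1: A_seq=5000 A_ack=200 B_seq=200 B_ack=5000
After event 2: A_seq=5192 A_ack=200 B_seq=200 B_ack=5000
After event 3: A_seq=5225 A_ack=200 B_seq=200 B_ack=5000
After event 4: A_seq=5225 A_ack=344 B_seq=344 B_ack=5000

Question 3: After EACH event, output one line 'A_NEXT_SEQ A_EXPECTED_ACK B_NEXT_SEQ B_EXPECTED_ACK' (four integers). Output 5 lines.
5000 93 93 5000
5000 200 200 5000
5192 200 200 5000
5225 200 200 5000
5225 344 344 5000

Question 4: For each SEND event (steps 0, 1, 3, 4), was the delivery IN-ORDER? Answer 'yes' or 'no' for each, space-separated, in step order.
Answer: yes yes no yes

Derivation:
Step 0: SEND seq=0 -> in-order
Step 1: SEND seq=93 -> in-order
Step 3: SEND seq=5192 -> out-of-order
Step 4: SEND seq=200 -> in-order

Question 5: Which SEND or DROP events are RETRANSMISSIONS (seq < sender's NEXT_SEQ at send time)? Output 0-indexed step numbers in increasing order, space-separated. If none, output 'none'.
Step 0: SEND seq=0 -> fresh
Step 1: SEND seq=93 -> fresh
Step 2: DROP seq=5000 -> fresh
Step 3: SEND seq=5192 -> fresh
Step 4: SEND seq=200 -> fresh

Answer: none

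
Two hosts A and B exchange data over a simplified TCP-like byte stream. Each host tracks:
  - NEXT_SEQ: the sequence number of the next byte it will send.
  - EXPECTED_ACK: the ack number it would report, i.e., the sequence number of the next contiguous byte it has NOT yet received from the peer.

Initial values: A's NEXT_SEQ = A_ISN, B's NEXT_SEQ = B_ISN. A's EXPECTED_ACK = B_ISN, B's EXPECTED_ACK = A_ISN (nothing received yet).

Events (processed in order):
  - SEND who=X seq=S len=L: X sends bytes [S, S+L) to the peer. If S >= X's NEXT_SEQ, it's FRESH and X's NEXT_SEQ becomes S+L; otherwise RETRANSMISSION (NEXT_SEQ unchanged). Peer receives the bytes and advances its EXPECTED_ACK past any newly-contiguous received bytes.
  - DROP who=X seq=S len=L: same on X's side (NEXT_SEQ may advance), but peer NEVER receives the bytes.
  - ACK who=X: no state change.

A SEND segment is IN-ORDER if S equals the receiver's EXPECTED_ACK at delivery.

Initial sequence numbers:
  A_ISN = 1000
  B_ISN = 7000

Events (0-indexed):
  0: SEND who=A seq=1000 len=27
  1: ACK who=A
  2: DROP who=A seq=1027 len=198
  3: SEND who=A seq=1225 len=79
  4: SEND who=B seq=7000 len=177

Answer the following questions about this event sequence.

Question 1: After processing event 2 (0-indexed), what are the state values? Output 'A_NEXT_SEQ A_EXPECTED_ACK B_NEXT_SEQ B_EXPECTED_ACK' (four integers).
After event 0: A_seq=1027 A_ack=7000 B_seq=7000 B_ack=1027
After event 1: A_seq=1027 A_ack=7000 B_seq=7000 B_ack=1027
After event 2: A_seq=1225 A_ack=7000 B_seq=7000 B_ack=1027

1225 7000 7000 1027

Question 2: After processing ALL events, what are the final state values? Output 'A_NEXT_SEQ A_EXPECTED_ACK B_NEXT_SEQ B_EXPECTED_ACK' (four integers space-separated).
After event 0: A_seq=1027 A_ack=7000 B_seq=7000 B_ack=1027
After event 1: A_seq=1027 A_ack=7000 B_seq=7000 B_ack=1027
After event 2: A_seq=1225 A_ack=7000 B_seq=7000 B_ack=1027
After event 3: A_seq=1304 A_ack=7000 B_seq=7000 B_ack=1027
After event 4: A_seq=1304 A_ack=7177 B_seq=7177 B_ack=1027

Answer: 1304 7177 7177 1027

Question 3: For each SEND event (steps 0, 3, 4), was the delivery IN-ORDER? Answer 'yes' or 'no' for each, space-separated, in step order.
Step 0: SEND seq=1000 -> in-order
Step 3: SEND seq=1225 -> out-of-order
Step 4: SEND seq=7000 -> in-order

Answer: yes no yes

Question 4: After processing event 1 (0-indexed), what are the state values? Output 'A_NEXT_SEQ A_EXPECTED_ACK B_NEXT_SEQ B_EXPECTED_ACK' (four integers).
After event 0: A_seq=1027 A_ack=7000 B_seq=7000 B_ack=1027
After event 1: A_seq=1027 A_ack=7000 B_seq=7000 B_ack=1027

1027 7000 7000 1027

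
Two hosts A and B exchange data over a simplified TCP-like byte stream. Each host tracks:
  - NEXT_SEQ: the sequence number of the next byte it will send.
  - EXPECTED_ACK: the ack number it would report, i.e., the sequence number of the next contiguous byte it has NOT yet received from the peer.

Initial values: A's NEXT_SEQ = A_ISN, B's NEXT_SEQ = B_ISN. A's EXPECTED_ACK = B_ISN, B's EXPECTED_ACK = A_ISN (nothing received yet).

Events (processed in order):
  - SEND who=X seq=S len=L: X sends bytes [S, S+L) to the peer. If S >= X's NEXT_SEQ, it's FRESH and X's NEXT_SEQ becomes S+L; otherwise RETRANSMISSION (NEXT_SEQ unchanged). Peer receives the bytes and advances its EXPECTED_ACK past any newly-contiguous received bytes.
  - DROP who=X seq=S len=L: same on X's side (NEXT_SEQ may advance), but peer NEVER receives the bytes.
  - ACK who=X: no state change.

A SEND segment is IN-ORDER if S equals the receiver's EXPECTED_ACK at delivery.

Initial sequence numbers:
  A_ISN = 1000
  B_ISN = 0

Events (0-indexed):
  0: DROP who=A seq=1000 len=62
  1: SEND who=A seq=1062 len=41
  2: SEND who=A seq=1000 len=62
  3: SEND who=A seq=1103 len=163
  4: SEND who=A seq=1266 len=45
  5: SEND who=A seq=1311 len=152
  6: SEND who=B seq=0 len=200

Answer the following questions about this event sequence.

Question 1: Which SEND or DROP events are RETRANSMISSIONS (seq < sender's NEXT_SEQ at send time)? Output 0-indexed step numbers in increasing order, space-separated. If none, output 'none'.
Step 0: DROP seq=1000 -> fresh
Step 1: SEND seq=1062 -> fresh
Step 2: SEND seq=1000 -> retransmit
Step 3: SEND seq=1103 -> fresh
Step 4: SEND seq=1266 -> fresh
Step 5: SEND seq=1311 -> fresh
Step 6: SEND seq=0 -> fresh

Answer: 2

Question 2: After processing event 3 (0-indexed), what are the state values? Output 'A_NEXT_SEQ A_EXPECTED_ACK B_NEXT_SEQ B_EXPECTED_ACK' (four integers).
After event 0: A_seq=1062 A_ack=0 B_seq=0 B_ack=1000
After event 1: A_seq=1103 A_ack=0 B_seq=0 B_ack=1000
After event 2: A_seq=1103 A_ack=0 B_seq=0 B_ack=1103
After event 3: A_seq=1266 A_ack=0 B_seq=0 B_ack=1266

1266 0 0 1266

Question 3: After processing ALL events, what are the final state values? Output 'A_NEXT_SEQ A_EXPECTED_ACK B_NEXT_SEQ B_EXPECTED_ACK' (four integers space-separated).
After event 0: A_seq=1062 A_ack=0 B_seq=0 B_ack=1000
After event 1: A_seq=1103 A_ack=0 B_seq=0 B_ack=1000
After event 2: A_seq=1103 A_ack=0 B_seq=0 B_ack=1103
After event 3: A_seq=1266 A_ack=0 B_seq=0 B_ack=1266
After event 4: A_seq=1311 A_ack=0 B_seq=0 B_ack=1311
After event 5: A_seq=1463 A_ack=0 B_seq=0 B_ack=1463
After event 6: A_seq=1463 A_ack=200 B_seq=200 B_ack=1463

Answer: 1463 200 200 1463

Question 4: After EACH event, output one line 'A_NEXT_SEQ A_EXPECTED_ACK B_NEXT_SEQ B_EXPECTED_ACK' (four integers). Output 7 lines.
1062 0 0 1000
1103 0 0 1000
1103 0 0 1103
1266 0 0 1266
1311 0 0 1311
1463 0 0 1463
1463 200 200 1463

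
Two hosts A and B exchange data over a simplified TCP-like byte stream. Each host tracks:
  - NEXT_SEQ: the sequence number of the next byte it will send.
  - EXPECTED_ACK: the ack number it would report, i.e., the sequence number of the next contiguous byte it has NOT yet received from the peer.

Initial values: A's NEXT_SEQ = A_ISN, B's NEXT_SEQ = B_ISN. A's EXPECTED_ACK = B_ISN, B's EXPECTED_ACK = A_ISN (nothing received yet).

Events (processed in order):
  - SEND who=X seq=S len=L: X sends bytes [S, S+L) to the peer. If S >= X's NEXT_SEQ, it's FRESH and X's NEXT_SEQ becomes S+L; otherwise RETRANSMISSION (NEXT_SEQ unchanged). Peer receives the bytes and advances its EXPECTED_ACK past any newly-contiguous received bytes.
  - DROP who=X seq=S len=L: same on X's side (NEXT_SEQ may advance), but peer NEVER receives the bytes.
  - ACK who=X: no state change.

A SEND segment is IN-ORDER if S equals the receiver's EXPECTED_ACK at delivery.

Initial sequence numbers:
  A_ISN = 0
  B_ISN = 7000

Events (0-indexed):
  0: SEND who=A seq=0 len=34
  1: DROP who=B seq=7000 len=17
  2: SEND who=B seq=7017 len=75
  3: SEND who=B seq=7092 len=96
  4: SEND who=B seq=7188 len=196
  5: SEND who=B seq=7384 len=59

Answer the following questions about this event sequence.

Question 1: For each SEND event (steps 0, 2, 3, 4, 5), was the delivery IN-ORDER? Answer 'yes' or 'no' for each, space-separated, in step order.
Answer: yes no no no no

Derivation:
Step 0: SEND seq=0 -> in-order
Step 2: SEND seq=7017 -> out-of-order
Step 3: SEND seq=7092 -> out-of-order
Step 4: SEND seq=7188 -> out-of-order
Step 5: SEND seq=7384 -> out-of-order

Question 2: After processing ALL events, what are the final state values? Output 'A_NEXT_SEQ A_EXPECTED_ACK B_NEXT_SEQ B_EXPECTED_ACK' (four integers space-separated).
Answer: 34 7000 7443 34

Derivation:
After event 0: A_seq=34 A_ack=7000 B_seq=7000 B_ack=34
After event 1: A_seq=34 A_ack=7000 B_seq=7017 B_ack=34
After event 2: A_seq=34 A_ack=7000 B_seq=7092 B_ack=34
After event 3: A_seq=34 A_ack=7000 B_seq=7188 B_ack=34
After event 4: A_seq=34 A_ack=7000 B_seq=7384 B_ack=34
After event 5: A_seq=34 A_ack=7000 B_seq=7443 B_ack=34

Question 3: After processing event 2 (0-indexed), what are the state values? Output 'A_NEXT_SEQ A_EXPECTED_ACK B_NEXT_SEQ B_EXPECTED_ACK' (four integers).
After event 0: A_seq=34 A_ack=7000 B_seq=7000 B_ack=34
After event 1: A_seq=34 A_ack=7000 B_seq=7017 B_ack=34
After event 2: A_seq=34 A_ack=7000 B_seq=7092 B_ack=34

34 7000 7092 34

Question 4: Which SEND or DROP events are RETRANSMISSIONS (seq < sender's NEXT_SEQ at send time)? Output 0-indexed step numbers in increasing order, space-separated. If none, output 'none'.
Step 0: SEND seq=0 -> fresh
Step 1: DROP seq=7000 -> fresh
Step 2: SEND seq=7017 -> fresh
Step 3: SEND seq=7092 -> fresh
Step 4: SEND seq=7188 -> fresh
Step 5: SEND seq=7384 -> fresh

Answer: none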